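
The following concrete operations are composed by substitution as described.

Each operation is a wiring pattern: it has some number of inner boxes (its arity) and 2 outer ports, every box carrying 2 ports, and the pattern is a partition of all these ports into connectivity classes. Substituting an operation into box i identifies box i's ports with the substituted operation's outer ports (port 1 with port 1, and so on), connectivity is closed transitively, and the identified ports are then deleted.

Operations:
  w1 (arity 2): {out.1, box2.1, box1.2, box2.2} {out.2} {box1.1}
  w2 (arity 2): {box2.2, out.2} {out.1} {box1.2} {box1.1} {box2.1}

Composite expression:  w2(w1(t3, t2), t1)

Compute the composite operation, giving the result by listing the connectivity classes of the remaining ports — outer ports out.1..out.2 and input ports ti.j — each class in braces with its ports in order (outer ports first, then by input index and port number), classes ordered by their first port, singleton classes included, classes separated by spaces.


{out.1} {out.2, t1.2} {t1.1} {t2.1, t2.2, t3.2} {t3.1}

Substituting into w2 glues patterns; closure does the rest.
w1 over (t3, t2) gives {out.1, t2.1, t2.2, t3.2} {out.2} {t3.1}, out.j being that stage's outer ports
w2 over (t3, t2, t1) gives {out.1} {out.2, t1.2} {t1.1} {t2.1, t2.2, t3.2} {t3.1}, out.j being that stage's outer ports


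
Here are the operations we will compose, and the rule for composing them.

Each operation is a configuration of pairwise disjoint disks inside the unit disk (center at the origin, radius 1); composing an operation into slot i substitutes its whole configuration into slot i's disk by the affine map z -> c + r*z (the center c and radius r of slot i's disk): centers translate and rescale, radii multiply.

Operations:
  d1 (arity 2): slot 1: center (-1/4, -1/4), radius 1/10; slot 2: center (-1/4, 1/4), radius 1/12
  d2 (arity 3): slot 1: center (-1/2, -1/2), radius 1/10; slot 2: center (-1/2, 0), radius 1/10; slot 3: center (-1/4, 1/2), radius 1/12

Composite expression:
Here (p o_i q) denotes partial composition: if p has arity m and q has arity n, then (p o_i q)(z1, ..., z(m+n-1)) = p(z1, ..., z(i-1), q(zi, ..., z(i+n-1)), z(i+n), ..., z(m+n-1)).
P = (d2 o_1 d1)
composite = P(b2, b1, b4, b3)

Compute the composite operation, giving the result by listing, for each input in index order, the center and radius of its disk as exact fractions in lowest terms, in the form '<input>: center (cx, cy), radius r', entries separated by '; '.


b1: center (-21/40, -19/40), radius 1/120; b2: center (-21/40, -21/40), radius 1/100; b3: center (-1/4, 1/2), radius 1/12; b4: center (-1/2, 0), radius 1/10

Each b-disk chains the slot maps above it in d2; radii multiply.
b2 passes through 2 substitutions, ending at center (-21/40, -21/40), radius 1/100
b1 passes through 2 substitutions, ending at center (-21/40, -19/40), radius 1/120
b4 passes through 1 substitution, ending at center (-1/2, 0), radius 1/10
b3 passes through 1 substitution, ending at center (-1/4, 1/2), radius 1/12


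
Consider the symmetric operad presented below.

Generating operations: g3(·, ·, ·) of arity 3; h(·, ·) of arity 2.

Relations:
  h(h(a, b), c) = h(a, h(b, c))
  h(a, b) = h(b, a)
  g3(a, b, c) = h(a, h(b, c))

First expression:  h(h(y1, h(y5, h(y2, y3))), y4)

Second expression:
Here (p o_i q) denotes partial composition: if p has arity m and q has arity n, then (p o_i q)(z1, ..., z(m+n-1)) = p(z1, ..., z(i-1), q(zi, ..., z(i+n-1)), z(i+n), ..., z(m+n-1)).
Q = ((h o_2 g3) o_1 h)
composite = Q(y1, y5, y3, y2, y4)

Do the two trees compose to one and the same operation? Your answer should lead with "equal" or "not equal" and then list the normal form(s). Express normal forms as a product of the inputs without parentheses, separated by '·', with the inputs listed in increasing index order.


The first expression, normalized: y1 · y2 · y3 · y4 · y5
The second expression, normalized: y1 · y2 · y3 · y4 · y5
Identical normal forms: equal.

equal; both compose to y1 · y2 · y3 · y4 · y5


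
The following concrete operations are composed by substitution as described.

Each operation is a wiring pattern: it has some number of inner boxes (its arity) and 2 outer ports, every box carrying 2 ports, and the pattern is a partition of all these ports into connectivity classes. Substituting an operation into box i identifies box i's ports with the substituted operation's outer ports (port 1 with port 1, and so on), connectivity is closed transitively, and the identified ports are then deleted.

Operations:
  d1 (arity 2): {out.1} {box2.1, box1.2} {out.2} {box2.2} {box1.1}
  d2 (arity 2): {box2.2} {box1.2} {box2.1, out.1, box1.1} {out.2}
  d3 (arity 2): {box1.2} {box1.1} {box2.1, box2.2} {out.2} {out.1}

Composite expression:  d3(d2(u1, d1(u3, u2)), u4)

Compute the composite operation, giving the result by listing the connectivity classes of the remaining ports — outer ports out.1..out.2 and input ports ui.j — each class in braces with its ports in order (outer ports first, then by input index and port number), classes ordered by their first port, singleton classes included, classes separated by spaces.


Reachability decides: close wires over d3-identified ports.
composing d1 on (u3, u2), with out.j its own outer ports: {out.1} {out.2} {u2.1, u3.2} {u2.2} {u3.1}
composing d2 on (u1, u3, u2), with out.j its own outer ports: {out.1, u1.1} {out.2} {u1.2} {u2.1, u3.2} {u2.2} {u3.1}
composing d3 on (u1, u3, u2, u4), with out.j its own outer ports: {out.1} {out.2} {u1.1} {u1.2} {u2.1, u3.2} {u2.2} {u3.1} {u4.1, u4.2}

{out.1} {out.2} {u1.1} {u1.2} {u2.1, u3.2} {u2.2} {u3.1} {u4.1, u4.2}


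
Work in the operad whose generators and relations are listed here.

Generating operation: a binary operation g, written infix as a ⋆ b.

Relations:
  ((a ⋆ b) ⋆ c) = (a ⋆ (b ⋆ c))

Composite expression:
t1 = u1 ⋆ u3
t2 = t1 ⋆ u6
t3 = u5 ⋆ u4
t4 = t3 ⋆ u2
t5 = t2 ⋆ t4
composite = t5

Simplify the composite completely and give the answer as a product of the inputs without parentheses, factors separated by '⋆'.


u1 ⋆ u3 ⋆ u6 ⋆ u5 ⋆ u4 ⋆ u2

All parenthesizations of g agree; list the u-inputs left to right.
(u1 ⋆ u3) unparenthesizes to u1 ⋆ u3
((u1 ⋆ u3) ⋆ u6) unparenthesizes to u1 ⋆ u3 ⋆ u6
(u5 ⋆ u4) unparenthesizes to u5 ⋆ u4
((u5 ⋆ u4) ⋆ u2) unparenthesizes to u5 ⋆ u4 ⋆ u2
(((u1 ⋆ u3) ⋆ u6) ⋆ ((u5 ⋆ u4) ⋆ u2)) unparenthesizes to u1 ⋆ u3 ⋆ u6 ⋆ u5 ⋆ u4 ⋆ u2


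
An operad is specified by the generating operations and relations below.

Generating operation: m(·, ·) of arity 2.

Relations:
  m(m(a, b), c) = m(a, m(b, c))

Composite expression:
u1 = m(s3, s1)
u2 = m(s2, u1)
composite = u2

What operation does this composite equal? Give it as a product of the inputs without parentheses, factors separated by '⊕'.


s2 ⊕ s3 ⊕ s1

All parenthesizations of m agree; list the s-inputs left to right.
m(s3, s1) spells out as s3 ⊕ s1
m(s2, m(s3, s1)) spells out as s2 ⊕ s3 ⊕ s1


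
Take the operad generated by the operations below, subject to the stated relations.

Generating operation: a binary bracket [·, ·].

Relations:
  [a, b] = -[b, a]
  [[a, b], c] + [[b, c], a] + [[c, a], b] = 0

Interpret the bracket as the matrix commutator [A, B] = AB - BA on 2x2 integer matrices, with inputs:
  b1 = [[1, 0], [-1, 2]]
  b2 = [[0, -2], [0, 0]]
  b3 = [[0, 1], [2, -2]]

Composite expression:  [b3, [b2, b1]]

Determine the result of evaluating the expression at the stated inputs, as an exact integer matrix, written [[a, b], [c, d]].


[[4, -8], [8, -4]]

[b2, b1] = [[2, -2], [0, -2]]
[b3, [b2, b1]] = [[4, -8], [8, -4]]


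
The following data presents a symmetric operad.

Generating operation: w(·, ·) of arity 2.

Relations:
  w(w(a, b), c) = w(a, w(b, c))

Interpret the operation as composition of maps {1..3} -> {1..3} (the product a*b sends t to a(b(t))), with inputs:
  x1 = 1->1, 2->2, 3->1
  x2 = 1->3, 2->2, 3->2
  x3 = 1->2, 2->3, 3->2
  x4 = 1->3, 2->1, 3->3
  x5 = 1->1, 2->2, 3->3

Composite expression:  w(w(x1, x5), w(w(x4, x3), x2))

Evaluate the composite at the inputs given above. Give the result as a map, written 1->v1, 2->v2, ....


w(x1, x5) = 1->1, 2->2, 3->1
w(x4, x3) = 1->1, 2->3, 3->1
w(w(x4, x3), x2) = 1->1, 2->3, 3->3
w(w(x1, x5), w(w(x4, x3), x2)) = 1->1, 2->1, 3->1

1->1, 2->1, 3->1


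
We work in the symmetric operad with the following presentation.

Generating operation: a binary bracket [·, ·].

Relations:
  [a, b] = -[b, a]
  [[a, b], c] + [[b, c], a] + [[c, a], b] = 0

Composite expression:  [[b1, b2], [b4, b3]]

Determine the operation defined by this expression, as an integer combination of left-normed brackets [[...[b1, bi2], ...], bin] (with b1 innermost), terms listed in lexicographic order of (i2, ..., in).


Expand each bracket as ab - ba; the b1-initial words give the coefficients.
Composite bracket: [[b1, b2], [b4, b3]]
Expanding via [a, b] = ab - ba: 8 signed words (2^3 = 8).
Only words starting with b1 matter:
  word b1b2b3b4 has sign -1, contributing -[[[b1, b2], b3], b4]
  word b1b2b4b3 has sign +1, contributing +[[[b1, b2], b4], b3]

-[[[b1, b2], b3], b4] + [[[b1, b2], b4], b3]


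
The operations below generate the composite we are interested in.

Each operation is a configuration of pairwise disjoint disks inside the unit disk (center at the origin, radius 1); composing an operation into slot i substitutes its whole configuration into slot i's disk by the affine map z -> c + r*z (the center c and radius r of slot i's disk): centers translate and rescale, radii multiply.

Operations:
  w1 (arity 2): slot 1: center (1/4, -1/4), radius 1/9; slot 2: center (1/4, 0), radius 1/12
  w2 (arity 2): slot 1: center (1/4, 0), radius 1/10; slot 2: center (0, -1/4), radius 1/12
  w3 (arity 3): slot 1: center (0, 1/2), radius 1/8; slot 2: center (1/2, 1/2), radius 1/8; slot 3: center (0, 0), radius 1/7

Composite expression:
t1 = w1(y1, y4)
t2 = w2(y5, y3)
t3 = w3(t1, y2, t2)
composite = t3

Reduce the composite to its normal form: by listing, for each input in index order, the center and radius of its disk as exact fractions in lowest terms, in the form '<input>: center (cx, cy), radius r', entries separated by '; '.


y1: center (1/32, 15/32), radius 1/72; y2: center (1/2, 1/2), radius 1/8; y3: center (0, -1/28), radius 1/84; y4: center (1/32, 1/2), radius 1/96; y5: center (1/28, 0), radius 1/70

Below w3, radii multiply path by path; the y-disk centers shift.
tracing y1 down its 2-map path: center (1/32, 15/32), radius 1/72
tracing y4 down its 2-map path: center (1/32, 1/2), radius 1/96
tracing y2 down its 1-map path: center (1/2, 1/2), radius 1/8
tracing y5 down its 2-map path: center (1/28, 0), radius 1/70
tracing y3 down its 2-map path: center (0, -1/28), radius 1/84


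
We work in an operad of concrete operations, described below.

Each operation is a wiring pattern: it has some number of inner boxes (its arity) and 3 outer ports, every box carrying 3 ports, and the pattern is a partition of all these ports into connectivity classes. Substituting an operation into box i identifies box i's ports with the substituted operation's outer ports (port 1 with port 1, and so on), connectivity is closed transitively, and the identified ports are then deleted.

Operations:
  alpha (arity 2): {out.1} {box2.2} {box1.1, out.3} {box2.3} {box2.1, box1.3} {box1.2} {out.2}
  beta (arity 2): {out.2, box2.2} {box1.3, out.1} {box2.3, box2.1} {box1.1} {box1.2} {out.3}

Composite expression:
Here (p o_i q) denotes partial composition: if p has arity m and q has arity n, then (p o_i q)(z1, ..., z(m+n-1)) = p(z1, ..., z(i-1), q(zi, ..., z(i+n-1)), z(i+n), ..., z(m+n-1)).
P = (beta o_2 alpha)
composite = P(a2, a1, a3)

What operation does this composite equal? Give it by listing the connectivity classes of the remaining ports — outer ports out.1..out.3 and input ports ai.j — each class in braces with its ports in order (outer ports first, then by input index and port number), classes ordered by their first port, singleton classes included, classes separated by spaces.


Two ports join when wires chain via beta-identified ports.
the subtree at alpha composes to {out.1} {out.2} {out.3, a1.1} {a1.2} {a1.3, a3.1} {a3.2} {a3.3} on (a1, a3); out.j = own outer ports
the subtree at beta composes to {out.1, a2.3} {out.2} {out.3} {a1.1} {a1.2} {a1.3, a3.1} {a2.1} {a2.2} {a3.2} {a3.3} on (a2, a1, a3); out.j = own outer ports

{out.1, a2.3} {out.2} {out.3} {a1.1} {a1.2} {a1.3, a3.1} {a2.1} {a2.2} {a3.2} {a3.3}


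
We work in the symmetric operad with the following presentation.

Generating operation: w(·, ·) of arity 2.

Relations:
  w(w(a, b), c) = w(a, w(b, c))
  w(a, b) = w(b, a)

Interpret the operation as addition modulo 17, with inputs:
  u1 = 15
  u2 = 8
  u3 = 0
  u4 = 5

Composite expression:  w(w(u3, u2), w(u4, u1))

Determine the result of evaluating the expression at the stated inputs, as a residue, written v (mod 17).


11 (mod 17)

w(u3, u2) = 8
w(u4, u1) = 3
w(w(u3, u2), w(u4, u1)) = 11


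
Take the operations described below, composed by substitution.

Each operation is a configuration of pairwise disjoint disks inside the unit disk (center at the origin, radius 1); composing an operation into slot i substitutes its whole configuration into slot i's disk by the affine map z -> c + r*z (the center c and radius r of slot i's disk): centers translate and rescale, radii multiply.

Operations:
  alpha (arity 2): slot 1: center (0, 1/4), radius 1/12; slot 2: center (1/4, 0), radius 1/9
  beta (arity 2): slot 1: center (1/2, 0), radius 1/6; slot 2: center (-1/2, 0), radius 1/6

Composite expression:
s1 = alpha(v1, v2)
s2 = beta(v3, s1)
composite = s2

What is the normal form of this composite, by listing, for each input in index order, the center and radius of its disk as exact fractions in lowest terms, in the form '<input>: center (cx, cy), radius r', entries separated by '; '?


v1: center (-1/2, 1/24), radius 1/72; v2: center (-11/24, 0), radius 1/54; v3: center (1/2, 0), radius 1/6


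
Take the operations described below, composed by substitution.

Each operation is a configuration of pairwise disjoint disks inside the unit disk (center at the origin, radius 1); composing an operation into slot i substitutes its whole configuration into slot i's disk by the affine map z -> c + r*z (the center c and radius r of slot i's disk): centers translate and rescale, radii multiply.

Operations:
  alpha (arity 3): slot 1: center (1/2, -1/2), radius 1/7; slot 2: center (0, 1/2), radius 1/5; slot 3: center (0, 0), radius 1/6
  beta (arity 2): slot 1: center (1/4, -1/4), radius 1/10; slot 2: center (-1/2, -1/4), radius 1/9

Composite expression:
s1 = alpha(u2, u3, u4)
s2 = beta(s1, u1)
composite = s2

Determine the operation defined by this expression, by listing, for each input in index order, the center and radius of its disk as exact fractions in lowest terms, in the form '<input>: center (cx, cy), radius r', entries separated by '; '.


Each u-disk chains the slot maps above it in beta; radii multiply.
tracing u2 down its 2-map path: center (3/10, -3/10), radius 1/70
tracing u3 down its 2-map path: center (1/4, -1/5), radius 1/50
tracing u4 down its 2-map path: center (1/4, -1/4), radius 1/60
tracing u1 down its 1-map path: center (-1/2, -1/4), radius 1/9

u1: center (-1/2, -1/4), radius 1/9; u2: center (3/10, -3/10), radius 1/70; u3: center (1/4, -1/5), radius 1/50; u4: center (1/4, -1/4), radius 1/60


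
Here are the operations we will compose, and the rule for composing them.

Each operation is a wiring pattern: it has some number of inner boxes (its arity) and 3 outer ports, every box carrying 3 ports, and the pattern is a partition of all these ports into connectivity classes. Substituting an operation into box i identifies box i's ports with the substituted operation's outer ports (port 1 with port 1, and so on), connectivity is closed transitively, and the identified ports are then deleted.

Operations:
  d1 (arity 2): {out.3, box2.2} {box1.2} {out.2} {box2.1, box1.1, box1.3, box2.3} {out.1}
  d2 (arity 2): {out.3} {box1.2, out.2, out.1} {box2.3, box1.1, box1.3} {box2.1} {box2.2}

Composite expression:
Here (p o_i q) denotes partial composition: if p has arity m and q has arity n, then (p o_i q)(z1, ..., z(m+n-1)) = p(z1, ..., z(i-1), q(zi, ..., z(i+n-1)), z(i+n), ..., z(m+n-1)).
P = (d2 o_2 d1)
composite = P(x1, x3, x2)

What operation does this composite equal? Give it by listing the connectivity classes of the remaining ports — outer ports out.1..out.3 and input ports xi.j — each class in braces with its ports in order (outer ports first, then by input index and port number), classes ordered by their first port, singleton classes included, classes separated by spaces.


{out.1, out.2, x1.2} {out.3} {x1.1, x1.3, x2.2} {x2.1, x2.3, x3.1, x3.3} {x3.2}


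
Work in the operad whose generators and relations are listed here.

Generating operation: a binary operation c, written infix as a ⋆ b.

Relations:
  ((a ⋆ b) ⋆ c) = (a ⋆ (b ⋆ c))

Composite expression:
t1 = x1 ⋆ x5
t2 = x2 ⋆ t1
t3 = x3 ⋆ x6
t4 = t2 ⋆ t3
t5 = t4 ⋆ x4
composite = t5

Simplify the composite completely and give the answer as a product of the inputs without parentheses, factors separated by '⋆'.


Associativity of c dissolves the nesting; only the x-input order survives.
(x1 ⋆ x5) unparenthesizes to x1 ⋆ x5
(x2 ⋆ (x1 ⋆ x5)) unparenthesizes to x2 ⋆ x1 ⋆ x5
(x3 ⋆ x6) unparenthesizes to x3 ⋆ x6
((x2 ⋆ (x1 ⋆ x5)) ⋆ (x3 ⋆ x6)) unparenthesizes to x2 ⋆ x1 ⋆ x5 ⋆ x3 ⋆ x6
(((x2 ⋆ (x1 ⋆ x5)) ⋆ (x3 ⋆ x6)) ⋆ x4) unparenthesizes to x2 ⋆ x1 ⋆ x5 ⋆ x3 ⋆ x6 ⋆ x4

x2 ⋆ x1 ⋆ x5 ⋆ x3 ⋆ x6 ⋆ x4


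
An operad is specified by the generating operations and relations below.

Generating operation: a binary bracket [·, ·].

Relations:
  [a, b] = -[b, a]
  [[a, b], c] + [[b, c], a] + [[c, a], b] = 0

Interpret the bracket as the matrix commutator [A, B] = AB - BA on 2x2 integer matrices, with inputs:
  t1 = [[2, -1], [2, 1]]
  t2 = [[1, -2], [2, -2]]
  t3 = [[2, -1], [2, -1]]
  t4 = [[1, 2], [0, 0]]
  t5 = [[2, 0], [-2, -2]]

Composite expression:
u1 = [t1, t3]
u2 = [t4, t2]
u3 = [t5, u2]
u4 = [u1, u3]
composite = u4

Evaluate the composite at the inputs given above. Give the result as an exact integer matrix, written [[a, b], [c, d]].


[[112, 64], [-128, -112]]

[t1, t3] = [[0, 2], [4, 0]]
[t4, t2] = [[4, -8], [-2, -4]]
[t5, [t4, t2]] = [[-16, -32], [-8, 16]]
[[t1, t3], [t5, [t4, t2]]] = [[112, 64], [-128, -112]]


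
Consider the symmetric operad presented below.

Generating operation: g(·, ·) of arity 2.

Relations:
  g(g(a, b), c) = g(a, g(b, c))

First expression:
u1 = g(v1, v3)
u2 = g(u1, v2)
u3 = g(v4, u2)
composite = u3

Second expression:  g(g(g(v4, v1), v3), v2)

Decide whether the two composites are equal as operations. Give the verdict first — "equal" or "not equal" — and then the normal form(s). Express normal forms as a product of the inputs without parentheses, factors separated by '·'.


equal; both compose to v4 · v1 · v3 · v2


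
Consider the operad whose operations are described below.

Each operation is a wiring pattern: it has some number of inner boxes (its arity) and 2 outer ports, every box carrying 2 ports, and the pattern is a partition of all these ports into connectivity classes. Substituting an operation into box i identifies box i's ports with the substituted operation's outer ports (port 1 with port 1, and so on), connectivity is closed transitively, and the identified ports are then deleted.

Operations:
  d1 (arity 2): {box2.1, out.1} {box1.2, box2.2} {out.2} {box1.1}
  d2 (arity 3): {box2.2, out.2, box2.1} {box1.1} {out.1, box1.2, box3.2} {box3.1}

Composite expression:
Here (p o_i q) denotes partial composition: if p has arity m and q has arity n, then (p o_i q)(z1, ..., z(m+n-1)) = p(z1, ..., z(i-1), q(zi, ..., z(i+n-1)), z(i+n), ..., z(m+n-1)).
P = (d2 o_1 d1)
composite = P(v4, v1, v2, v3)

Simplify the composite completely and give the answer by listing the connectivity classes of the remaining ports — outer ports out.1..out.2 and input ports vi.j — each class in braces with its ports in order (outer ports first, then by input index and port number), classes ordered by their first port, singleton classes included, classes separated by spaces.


{out.1, v3.2} {out.2, v2.1, v2.2} {v1.1} {v1.2, v4.2} {v3.1} {v4.1}

Reachability decides: close wires over d2-identified ports.
after d1, the pattern on (v4, v1) reads {out.1, v1.1} {out.2} {v1.2, v4.2} {v4.1} (out.j = its outer ports)
after d2, the pattern on (v4, v1, v2, v3) reads {out.1, v3.2} {out.2, v2.1, v2.2} {v1.1} {v1.2, v4.2} {v3.1} {v4.1} (out.j = its outer ports)


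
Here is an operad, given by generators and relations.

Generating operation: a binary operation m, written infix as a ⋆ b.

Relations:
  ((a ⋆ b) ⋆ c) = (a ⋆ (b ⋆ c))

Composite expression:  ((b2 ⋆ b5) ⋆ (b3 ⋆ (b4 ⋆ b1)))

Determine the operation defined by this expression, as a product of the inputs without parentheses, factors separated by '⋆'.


b2 ⋆ b5 ⋆ b3 ⋆ b4 ⋆ b1


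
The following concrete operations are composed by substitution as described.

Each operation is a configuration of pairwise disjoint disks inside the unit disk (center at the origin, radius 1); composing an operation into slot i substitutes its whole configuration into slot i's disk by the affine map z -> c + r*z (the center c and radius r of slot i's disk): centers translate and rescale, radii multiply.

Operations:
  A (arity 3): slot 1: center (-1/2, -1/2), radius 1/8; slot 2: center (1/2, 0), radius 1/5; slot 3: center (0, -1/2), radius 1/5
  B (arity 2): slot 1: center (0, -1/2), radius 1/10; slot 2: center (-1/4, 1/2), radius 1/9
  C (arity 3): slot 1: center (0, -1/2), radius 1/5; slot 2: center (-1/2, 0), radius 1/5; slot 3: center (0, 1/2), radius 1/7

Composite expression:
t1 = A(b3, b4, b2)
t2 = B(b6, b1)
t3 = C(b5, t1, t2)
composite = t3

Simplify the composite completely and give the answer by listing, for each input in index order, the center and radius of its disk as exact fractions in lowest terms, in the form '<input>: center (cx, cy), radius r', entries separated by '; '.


Follow each b-input down from C: c' goes to c + r*c', radius to r*r'.
input b5: composing its 1 substitution step yields center (0, -1/2), radius 1/5
input b3: composing its 2 substitution steps yields center (-3/5, -1/10), radius 1/40
input b4: composing its 2 substitution steps yields center (-2/5, 0), radius 1/25
input b2: composing its 2 substitution steps yields center (-1/2, -1/10), radius 1/25
input b6: composing its 2 substitution steps yields center (0, 3/7), radius 1/70
input b1: composing its 2 substitution steps yields center (-1/28, 4/7), radius 1/63

b1: center (-1/28, 4/7), radius 1/63; b2: center (-1/2, -1/10), radius 1/25; b3: center (-3/5, -1/10), radius 1/40; b4: center (-2/5, 0), radius 1/25; b5: center (0, -1/2), radius 1/5; b6: center (0, 3/7), radius 1/70


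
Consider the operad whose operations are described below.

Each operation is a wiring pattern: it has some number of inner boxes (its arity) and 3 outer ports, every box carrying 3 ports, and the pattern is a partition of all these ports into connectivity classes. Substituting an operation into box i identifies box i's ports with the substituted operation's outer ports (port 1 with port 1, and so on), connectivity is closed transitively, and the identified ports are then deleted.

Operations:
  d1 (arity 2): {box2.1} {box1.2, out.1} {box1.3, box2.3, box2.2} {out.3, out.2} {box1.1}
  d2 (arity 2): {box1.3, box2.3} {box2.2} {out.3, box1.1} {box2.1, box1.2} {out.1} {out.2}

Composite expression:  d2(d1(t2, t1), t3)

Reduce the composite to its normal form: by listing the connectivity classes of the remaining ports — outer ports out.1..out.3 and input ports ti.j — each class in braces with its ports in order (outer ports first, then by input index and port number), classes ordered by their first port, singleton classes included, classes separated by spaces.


{out.1} {out.2} {out.3, t2.2} {t1.1} {t1.2, t1.3, t2.3} {t2.1} {t3.1, t3.3} {t3.2}


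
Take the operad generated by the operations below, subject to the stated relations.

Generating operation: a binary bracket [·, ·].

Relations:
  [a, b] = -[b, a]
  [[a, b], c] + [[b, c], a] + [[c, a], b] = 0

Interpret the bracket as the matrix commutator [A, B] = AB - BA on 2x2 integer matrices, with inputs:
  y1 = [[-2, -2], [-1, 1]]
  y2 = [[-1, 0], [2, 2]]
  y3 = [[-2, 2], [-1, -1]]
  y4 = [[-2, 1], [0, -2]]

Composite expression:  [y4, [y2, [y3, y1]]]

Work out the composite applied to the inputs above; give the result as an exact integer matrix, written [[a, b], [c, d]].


[y3, y1] = [[-4, 8], [2, 4]]
[y2, [y3, y1]] = [[-16, -24], [-10, 16]]
[y4, [y2, [y3, y1]]] = [[-10, 32], [0, 10]]

[[-10, 32], [0, 10]]


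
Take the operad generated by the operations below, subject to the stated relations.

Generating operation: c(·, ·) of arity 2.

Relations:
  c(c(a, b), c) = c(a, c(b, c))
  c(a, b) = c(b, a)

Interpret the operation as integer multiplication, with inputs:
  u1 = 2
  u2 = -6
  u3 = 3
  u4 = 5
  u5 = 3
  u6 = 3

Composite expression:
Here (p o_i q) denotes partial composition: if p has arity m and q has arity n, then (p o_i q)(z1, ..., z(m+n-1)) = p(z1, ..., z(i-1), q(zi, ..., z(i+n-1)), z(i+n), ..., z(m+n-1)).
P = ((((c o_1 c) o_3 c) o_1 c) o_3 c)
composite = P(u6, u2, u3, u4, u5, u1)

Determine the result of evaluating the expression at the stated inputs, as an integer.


-1620


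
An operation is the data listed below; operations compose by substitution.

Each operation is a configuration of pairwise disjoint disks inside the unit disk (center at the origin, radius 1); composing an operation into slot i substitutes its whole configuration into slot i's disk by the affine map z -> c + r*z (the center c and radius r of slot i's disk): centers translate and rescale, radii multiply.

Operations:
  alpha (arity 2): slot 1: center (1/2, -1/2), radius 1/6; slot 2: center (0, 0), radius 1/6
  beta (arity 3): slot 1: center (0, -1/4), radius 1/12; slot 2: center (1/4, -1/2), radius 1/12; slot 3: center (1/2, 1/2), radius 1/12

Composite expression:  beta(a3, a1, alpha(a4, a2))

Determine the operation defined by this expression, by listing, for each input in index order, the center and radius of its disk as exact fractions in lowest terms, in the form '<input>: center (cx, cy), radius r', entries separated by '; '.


Below beta, radii multiply path by path; the a-disk centers shift.
a3 passes through 1 substitution, ending at center (0, -1/4), radius 1/12
a1 passes through 1 substitution, ending at center (1/4, -1/2), radius 1/12
a4 passes through 2 substitutions, ending at center (13/24, 11/24), radius 1/72
a2 passes through 2 substitutions, ending at center (1/2, 1/2), radius 1/72

a1: center (1/4, -1/2), radius 1/12; a2: center (1/2, 1/2), radius 1/72; a3: center (0, -1/4), radius 1/12; a4: center (13/24, 11/24), radius 1/72


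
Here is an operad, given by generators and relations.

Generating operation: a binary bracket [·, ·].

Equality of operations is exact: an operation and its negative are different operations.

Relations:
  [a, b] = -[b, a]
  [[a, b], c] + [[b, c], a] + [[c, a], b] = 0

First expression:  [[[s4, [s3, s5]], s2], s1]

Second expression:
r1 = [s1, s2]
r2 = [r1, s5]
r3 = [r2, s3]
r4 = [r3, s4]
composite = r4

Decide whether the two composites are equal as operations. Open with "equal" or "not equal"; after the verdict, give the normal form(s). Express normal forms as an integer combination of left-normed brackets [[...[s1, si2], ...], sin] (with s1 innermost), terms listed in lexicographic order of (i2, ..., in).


not equal — first -[[[[s1, s2], s3], s5], s4] + [[[[s1, s2], s4], s3], s5] - [[[[s1, s2], s4], s5], s3] + [[[[s1, s2], s5], s3], s4] + [[[[s1, s3], s5], s4], s2] - [[[[s1, s4], s3], s5], s2] + [[[[s1, s4], s5], s3], s2] - [[[[s1, s5], s3], s4], s2], second [[[[s1, s2], s5], s3], s4]

Normal form of the first expression: -[[[[s1, s2], s3], s5], s4] + [[[[s1, s2], s4], s3], s5] - [[[[s1, s2], s4], s5], s3] + [[[[s1, s2], s5], s3], s4] + [[[[s1, s3], s5], s4], s2] - [[[[s1, s4], s3], s5], s2] + [[[[s1, s4], s5], s3], s2] - [[[[s1, s5], s3], s4], s2]
Normal form of the second expression: [[[[s1, s2], s5], s3], s4]
They disagree, so not equal.


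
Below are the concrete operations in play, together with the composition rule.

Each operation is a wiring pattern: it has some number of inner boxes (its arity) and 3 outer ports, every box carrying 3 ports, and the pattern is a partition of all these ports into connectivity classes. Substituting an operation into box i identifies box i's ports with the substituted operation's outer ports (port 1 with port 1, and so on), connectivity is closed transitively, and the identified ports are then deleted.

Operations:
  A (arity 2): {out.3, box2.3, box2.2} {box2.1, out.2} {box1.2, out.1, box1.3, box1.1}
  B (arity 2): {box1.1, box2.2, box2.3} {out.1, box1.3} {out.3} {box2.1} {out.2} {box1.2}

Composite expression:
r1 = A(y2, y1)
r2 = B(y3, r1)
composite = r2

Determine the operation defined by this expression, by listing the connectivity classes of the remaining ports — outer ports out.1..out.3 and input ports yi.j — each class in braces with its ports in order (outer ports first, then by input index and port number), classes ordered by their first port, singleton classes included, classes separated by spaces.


{out.1, y3.3} {out.2} {out.3} {y1.1, y1.2, y1.3, y3.1} {y2.1, y2.2, y2.3} {y3.2}

Reachability decides: close wires over B-identified ports.
the subtree at A composes to {out.1, y2.1, y2.2, y2.3} {out.2, y1.1} {out.3, y1.2, y1.3} on (y2, y1); out.j = own outer ports
the subtree at B composes to {out.1, y3.3} {out.2} {out.3} {y1.1, y1.2, y1.3, y3.1} {y2.1, y2.2, y2.3} {y3.2} on (y3, y2, y1); out.j = own outer ports


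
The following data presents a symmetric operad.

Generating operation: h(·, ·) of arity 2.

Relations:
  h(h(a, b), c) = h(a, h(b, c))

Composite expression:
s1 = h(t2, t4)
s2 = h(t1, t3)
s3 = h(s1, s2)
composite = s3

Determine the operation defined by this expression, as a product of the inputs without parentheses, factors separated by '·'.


The h-tree's shape is irrelevant; the t-reading-order decides.
h(t2, t4) unparenthesizes to t2 · t4
h(t1, t3) unparenthesizes to t1 · t3
h(h(t2, t4), h(t1, t3)) unparenthesizes to t2 · t4 · t1 · t3

t2 · t4 · t1 · t3


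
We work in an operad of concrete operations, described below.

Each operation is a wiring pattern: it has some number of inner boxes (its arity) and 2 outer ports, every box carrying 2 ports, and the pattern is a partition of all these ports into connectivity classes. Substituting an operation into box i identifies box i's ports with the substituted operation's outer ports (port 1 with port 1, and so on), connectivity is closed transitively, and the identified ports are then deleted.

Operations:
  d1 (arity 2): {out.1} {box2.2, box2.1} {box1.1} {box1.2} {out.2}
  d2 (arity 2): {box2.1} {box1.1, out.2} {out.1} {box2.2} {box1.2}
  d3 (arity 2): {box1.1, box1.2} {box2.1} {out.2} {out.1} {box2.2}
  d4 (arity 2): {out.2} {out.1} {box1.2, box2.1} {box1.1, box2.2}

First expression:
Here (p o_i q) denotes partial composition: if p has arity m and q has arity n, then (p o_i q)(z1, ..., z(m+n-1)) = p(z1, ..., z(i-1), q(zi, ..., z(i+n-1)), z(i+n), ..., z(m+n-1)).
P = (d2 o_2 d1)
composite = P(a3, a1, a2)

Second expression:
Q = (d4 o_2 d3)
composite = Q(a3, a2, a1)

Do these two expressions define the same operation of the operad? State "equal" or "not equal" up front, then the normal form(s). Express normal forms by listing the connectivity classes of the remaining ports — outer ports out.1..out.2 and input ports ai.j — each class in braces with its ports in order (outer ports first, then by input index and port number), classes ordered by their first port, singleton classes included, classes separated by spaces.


The first expression, normalized: {out.1} {out.2, a3.1} {a1.1} {a1.2} {a2.1, a2.2} {a3.2}
The second expression, normalized: {out.1} {out.2} {a1.1} {a1.2} {a2.1, a2.2} {a3.1} {a3.2}
The normal forms differ: not equal.

not equal; the first gives {out.1} {out.2, a3.1} {a1.1} {a1.2} {a2.1, a2.2} {a3.2} and the second {out.1} {out.2} {a1.1} {a1.2} {a2.1, a2.2} {a3.1} {a3.2}


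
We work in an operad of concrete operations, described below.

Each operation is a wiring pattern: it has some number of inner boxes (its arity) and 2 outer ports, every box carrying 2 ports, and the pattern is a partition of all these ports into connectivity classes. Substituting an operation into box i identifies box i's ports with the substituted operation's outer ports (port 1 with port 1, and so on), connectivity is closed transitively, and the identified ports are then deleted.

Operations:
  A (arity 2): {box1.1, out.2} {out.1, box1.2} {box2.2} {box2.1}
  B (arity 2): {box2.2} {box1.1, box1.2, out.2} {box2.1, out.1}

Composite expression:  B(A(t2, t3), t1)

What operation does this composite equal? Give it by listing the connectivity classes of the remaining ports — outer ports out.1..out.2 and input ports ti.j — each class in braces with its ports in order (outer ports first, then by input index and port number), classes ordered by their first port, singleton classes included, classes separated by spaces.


{out.1, t1.1} {out.2, t2.1, t2.2} {t1.2} {t3.1} {t3.2}

Connectivity passes through glued B-boundaries; trace each wire chain.
through A, on inputs (t2, t3): {out.1, t2.2} {out.2, t2.1} {t3.1} {t3.2} (out.j = stage outer ports)
through B, on inputs (t2, t3, t1): {out.1, t1.1} {out.2, t2.1, t2.2} {t1.2} {t3.1} {t3.2} (out.j = stage outer ports)


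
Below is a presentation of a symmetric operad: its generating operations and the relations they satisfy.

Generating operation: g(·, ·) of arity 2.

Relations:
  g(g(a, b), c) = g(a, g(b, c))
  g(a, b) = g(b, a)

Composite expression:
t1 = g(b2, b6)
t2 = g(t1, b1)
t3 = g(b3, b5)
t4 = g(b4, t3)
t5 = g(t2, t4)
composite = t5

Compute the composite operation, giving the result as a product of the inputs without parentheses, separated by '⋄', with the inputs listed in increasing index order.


Both nesting and order wash out for g; what remains is which b's occur.
g(b2, b6) collapses to b2 ⋄ b6
g(g(b2, b6), b1) collapses to b2 ⋄ b6 ⋄ b1
g(b3, b5) collapses to b3 ⋄ b5
g(b4, g(b3, b5)) collapses to b4 ⋄ b3 ⋄ b5
g(g(g(b2, b6), b1), g(b4, g(b3, b5))) collapses to b2 ⋄ b6 ⋄ b1 ⋄ b4 ⋄ b3 ⋄ b5
putting the inputs in ascending order: b1 ⋄ b2 ⋄ b3 ⋄ b4 ⋄ b5 ⋄ b6

b1 ⋄ b2 ⋄ b3 ⋄ b4 ⋄ b5 ⋄ b6


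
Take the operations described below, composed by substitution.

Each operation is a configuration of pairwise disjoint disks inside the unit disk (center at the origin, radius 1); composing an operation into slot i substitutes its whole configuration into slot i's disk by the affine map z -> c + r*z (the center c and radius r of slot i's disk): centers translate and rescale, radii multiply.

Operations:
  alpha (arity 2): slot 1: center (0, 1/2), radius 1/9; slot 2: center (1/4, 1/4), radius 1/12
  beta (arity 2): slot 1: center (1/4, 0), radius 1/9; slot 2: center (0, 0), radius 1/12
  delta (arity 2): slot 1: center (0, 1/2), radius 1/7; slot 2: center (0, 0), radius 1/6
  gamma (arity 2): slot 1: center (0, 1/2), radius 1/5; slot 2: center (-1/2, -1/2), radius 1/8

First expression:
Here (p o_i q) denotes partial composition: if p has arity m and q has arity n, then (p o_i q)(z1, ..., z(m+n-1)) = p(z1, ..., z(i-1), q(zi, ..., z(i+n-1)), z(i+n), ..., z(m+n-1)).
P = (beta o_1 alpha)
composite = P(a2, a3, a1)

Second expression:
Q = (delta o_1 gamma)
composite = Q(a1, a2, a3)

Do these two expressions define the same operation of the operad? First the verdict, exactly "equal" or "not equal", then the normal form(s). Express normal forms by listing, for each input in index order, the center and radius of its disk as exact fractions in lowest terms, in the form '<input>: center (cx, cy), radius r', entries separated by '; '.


not equal — first a1: center (0, 0), radius 1/12; a2: center (1/4, 1/18), radius 1/81; a3: center (5/18, 1/36), radius 1/108, second a1: center (0, 4/7), radius 1/35; a2: center (-1/14, 3/7), radius 1/56; a3: center (0, 0), radius 1/6

The first expression, normalized: a1: center (0, 0), radius 1/12; a2: center (1/4, 1/18), radius 1/81; a3: center (5/18, 1/36), radius 1/108
The second expression, normalized: a1: center (0, 4/7), radius 1/35; a2: center (-1/14, 3/7), radius 1/56; a3: center (0, 0), radius 1/6
Distinct normal forms: not equal.


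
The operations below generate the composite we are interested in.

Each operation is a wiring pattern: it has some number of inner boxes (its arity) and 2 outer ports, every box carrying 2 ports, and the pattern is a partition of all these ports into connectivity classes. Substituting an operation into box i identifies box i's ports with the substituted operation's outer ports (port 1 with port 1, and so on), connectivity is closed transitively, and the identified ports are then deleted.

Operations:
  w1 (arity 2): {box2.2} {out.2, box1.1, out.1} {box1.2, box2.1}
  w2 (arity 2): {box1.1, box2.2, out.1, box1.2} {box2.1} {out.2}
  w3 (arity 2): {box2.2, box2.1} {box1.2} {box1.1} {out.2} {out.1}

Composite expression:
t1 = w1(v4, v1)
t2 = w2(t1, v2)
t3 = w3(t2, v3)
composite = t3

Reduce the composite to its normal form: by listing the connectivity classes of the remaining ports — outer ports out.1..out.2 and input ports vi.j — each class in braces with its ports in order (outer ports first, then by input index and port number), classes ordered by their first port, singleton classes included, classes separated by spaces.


{out.1} {out.2} {v1.1, v4.2} {v1.2} {v2.1} {v2.2, v4.1} {v3.1, v3.2}

Two ports join when wires chain via w3-identified ports.
after w1, the pattern on (v4, v1) reads {out.1, out.2, v4.1} {v1.1, v4.2} {v1.2} (out.j = its outer ports)
after w2, the pattern on (v4, v1, v2) reads {out.1, v2.2, v4.1} {out.2} {v1.1, v4.2} {v1.2} {v2.1} (out.j = its outer ports)
after w3, the pattern on (v4, v1, v2, v3) reads {out.1} {out.2} {v1.1, v4.2} {v1.2} {v2.1} {v2.2, v4.1} {v3.1, v3.2} (out.j = its outer ports)


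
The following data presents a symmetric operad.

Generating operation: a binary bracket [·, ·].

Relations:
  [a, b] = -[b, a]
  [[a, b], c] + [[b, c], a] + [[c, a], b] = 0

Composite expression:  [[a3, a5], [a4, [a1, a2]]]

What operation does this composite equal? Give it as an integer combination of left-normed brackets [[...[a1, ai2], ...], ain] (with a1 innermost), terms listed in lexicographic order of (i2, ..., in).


[[[[a1, a2], a4], a3], a5] - [[[[a1, a2], a4], a5], a3]

A multilinear Lie element is pinned by a1-initial words (a1 innermost).
Composite bracket: [[a3, a5], [a4, [a1, a2]]]
Applying ab - ba throughout gives 16 signed words (2^4 = 16).
Only words starting with a1 matter:
  from a1a2a4a3a5, sign +1: term +[[[[a1, a2], a4], a3], a5]
  from a1a2a4a5a3, sign -1: term -[[[[a1, a2], a4], a5], a3]


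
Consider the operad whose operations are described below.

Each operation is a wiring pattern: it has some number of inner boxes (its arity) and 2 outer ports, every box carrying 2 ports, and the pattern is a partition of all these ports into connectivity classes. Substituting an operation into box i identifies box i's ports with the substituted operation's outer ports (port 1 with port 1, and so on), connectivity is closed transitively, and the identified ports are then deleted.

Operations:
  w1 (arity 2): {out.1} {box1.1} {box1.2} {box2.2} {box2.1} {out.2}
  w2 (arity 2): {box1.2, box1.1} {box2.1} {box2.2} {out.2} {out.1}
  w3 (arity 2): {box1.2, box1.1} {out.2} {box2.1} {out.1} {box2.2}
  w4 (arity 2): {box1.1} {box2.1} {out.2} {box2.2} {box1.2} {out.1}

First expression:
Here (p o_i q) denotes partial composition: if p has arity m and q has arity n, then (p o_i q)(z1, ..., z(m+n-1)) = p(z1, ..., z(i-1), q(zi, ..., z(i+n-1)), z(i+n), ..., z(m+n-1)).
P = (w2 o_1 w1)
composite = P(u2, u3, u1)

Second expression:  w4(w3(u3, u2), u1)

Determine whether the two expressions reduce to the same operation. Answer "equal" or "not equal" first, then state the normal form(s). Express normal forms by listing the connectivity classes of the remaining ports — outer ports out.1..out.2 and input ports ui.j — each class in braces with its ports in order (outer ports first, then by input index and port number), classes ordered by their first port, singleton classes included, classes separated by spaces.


not equal; the first gives {out.1} {out.2} {u1.1} {u1.2} {u2.1} {u2.2} {u3.1} {u3.2} and the second {out.1} {out.2} {u1.1} {u1.2} {u2.1} {u2.2} {u3.1, u3.2}

In normal form, the first expression is {out.1} {out.2} {u1.1} {u1.2} {u2.1} {u2.2} {u3.1} {u3.2}
In normal form, the second expression is {out.1} {out.2} {u1.1} {u1.2} {u2.1} {u2.2} {u3.1, u3.2}
The forms do not match — not equal.
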